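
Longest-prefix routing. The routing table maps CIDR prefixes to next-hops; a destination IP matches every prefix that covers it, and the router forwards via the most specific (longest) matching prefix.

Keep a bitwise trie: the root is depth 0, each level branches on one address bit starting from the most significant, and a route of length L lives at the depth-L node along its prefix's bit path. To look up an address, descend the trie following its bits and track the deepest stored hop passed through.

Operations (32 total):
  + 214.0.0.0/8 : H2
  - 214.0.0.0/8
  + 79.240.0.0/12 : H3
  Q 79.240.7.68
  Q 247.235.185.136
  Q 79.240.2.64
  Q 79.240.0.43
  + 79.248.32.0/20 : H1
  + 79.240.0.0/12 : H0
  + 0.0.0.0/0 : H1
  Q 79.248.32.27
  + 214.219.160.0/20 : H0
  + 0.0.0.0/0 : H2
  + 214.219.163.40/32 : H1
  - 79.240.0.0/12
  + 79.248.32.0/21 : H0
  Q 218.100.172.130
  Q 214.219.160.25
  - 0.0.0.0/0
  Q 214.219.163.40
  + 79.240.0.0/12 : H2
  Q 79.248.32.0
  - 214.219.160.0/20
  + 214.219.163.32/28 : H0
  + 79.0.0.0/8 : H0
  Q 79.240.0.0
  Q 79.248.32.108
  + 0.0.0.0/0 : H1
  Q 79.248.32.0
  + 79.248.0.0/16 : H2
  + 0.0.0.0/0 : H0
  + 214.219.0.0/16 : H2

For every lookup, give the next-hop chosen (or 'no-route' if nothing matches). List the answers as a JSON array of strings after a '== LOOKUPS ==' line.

Process each operation:
  + 214.0.0.0/8 (H2) depth=8
  - 214.0.0.0/8 clear@8
  + 79.240.0.0/12 (H3) depth=12
  ? 79.240.7.68  path d0:-→d1:-→d2:-→d3:-→d4:-→d5:-→d6:-→d7:-→d8:-→d9:-→d10:-→d11:-→d12:H3  best=H3
  ? 247.235.185.136  path d0:-→d1:-→d2:-  best=no-route
  ? 79.240.2.64  path d0:-→d1:-→d2:-→d3:-→d4:-→d5:-→d6:-→d7:-→d8:-→d9:-→d10:-→d11:-→d12:H3  best=H3
  ? 79.240.0.43  path d0:-→d1:-→d2:-→d3:-→d4:-→d5:-→d6:-→d7:-→d8:-→d9:-→d10:-→d11:-→d12:H3  best=H3
  + 79.248.32.0/20 (H1) depth=20
  + 79.240.0.0/12 (H0) depth=12
  + 0.0.0.0/0 (H1) depth=0
  ? 79.248.32.27  path d0:H1→d1:-→d2:-→d3:-→d4:-→d5:-→d6:-→d7:-→d8:-→d9:-→d10:-→d11:-→d12:H0→d13:-→d14:-→d15:-→d16:-→d17:-→d18:-→d19:-→d20:H1  best=H1
  + 214.219.160.0/20 (H0) depth=20
  + 0.0.0.0/0 (H2) depth=0
  + 214.219.163.40/32 (H1) depth=32
  - 79.240.0.0/12 clear@12
  + 79.248.32.0/21 (H0) depth=21
  ? 218.100.172.130  path d0:H2→d1:-→d2:-→d3:-→d4:-  best=H2
  ? 214.219.160.25  path d0:H2→d1:-→d2:-→d3:-→d4:-→d5:-→d6:-→d7:-→d8:-→d9:-→d10:-→d11:-→d12:-→d13:-→d14:-→d15:-→d16:-→d17:-→d18:-→d19:-→d20:H0→d21:-→d22:-  best=H0
  - 0.0.0.0/0 clear@0
  ? 214.219.163.40  path d0:-→d1:-→d2:-→d3:-→d4:-→d5:-→d6:-→d7:-→d8:-→d9:-→d10:-→d11:-→d12:-→d13:-→d14:-→d15:-→d16:-→d17:-→d18:-→d19:-→d20:H0→d21:-→d22:-→d23:-→d24:-→d25:-→d26:-→d27:-→d28:-→d29:-→d30:-→d31:-→d32:H1  best=H1
  + 79.240.0.0/12 (H2) depth=12
  ? 79.248.32.0  path d0:-→d1:-→d2:-→d3:-→d4:-→d5:-→d6:-→d7:-→d8:-→d9:-→d10:-→d11:-→d12:H2→d13:-→d14:-→d15:-→d16:-→d17:-→d18:-→d19:-→d20:H1→d21:H0  best=H0
  - 214.219.160.0/20 clear@20
  + 214.219.163.32/28 (H0) depth=28
  + 79.0.0.0/8 (H0) depth=8
  ? 79.240.0.0  path d0:-→d1:-→d2:-→d3:-→d4:-→d5:-→d6:-→d7:-→d8:H0→d9:-→d10:-→d11:-→d12:H2  best=H2
  ? 79.248.32.108  path d0:-→d1:-→d2:-→d3:-→d4:-→d5:-→d6:-→d7:-→d8:H0→d9:-→d10:-→d11:-→d12:H2→d13:-→d14:-→d15:-→d16:-→d17:-→d18:-→d19:-→d20:H1→d21:H0  best=H0
  + 0.0.0.0/0 (H1) depth=0
  ? 79.248.32.0  path d0:H1→d1:-→d2:-→d3:-→d4:-→d5:-→d6:-→d7:-→d8:H0→d9:-→d10:-→d11:-→d12:H2→d13:-→d14:-→d15:-→d16:-→d17:-→d18:-→d19:-→d20:H1→d21:H0  best=H0
  + 79.248.0.0/16 (H2) depth=16
  + 0.0.0.0/0 (H0) depth=0
  + 214.219.0.0/16 (H2) depth=16

== LOOKUPS ==
["H3","no-route","H3","H3","H1","H2","H0","H1","H0","H2","H0","H0"]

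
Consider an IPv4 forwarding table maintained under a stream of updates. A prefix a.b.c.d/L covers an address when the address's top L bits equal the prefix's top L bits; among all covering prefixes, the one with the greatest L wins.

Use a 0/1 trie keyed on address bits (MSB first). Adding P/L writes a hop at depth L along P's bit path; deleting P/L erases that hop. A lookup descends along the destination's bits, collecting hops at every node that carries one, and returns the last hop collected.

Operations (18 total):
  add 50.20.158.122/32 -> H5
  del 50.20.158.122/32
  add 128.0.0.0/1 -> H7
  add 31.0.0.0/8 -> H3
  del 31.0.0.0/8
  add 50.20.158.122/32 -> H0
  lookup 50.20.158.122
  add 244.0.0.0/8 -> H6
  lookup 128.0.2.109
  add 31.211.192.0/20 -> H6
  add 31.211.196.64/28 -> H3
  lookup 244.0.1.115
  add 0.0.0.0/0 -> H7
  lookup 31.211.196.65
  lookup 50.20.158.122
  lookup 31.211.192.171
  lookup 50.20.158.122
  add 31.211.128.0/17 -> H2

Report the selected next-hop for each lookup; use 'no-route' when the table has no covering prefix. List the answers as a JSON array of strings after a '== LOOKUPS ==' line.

Trace:
  + 50.20.158.122/32 (H5) depth=32
  - 50.20.158.122/32 clear@32
  + 128.0.0.0/1 (H7) depth=1
  + 31.0.0.0/8 (H3) depth=8
  - 31.0.0.0/8 clear@8
  + 50.20.158.122/32 (H0) depth=32
  Q 50.20.158.122: descend 00110010000101001001111001111010 ; hops seen [H0] ; pick H0
  + 244.0.0.0/8 (H6) depth=8
  Q 128.0.2.109: descend 1 ; hops seen [H7] ; pick H7
  + 31.211.192.0/20 (H6) depth=20
  + 31.211.196.64/28 (H3) depth=28
  Q 244.0.1.115: descend 11110100 ; hops seen [H7,H6] ; pick H6
  + 0.0.0.0/0 (H7) depth=0
  Q 31.211.196.65: descend 0001111111010011110001000100 ; hops seen [H7,H6,H3] ; pick H3
  Q 50.20.158.122: descend 00110010000101001001111001111010 ; hops seen [H7,H0] ; pick H0
  Q 31.211.192.171: descend 000111111101001111000 ; hops seen [H7,H6] ; pick H6
  Q 50.20.158.122: descend 00110010000101001001111001111010 ; hops seen [H7,H0] ; pick H0
  + 31.211.128.0/17 (H2) depth=17

== LOOKUPS ==
["H0","H7","H6","H3","H0","H6","H0"]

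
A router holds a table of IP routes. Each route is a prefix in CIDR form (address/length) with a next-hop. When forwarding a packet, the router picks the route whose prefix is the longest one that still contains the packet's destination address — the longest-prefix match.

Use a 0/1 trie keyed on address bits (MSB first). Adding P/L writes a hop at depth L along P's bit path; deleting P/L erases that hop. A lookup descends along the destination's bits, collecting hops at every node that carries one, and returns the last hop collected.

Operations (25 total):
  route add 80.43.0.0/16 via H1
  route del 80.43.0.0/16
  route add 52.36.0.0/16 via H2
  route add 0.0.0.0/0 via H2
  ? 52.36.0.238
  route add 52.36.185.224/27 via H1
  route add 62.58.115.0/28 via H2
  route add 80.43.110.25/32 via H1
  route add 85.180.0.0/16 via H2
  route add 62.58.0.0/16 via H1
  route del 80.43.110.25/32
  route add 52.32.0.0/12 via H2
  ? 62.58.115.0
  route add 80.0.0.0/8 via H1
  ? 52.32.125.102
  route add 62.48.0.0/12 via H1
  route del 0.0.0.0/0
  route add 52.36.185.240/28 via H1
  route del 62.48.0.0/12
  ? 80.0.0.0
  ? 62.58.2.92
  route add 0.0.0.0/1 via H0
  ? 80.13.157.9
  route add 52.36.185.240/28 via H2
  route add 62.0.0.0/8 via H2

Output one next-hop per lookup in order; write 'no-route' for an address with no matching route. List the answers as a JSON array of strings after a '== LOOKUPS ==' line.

Process each operation:
  add 80.43.0.0/16 -> H1 at depth 16
  del 80.43.0.0/16 (clear depth 16)
  add 52.36.0.0/16 -> H2 at depth 16
  add 0.0.0.0/0 -> H2 at depth 0
  Q 52.36.0.238: descend 0011010000100100 ; hops seen [H2,H2] ; pick H2
  add 52.36.185.224/27 -> H1 at depth 27
  add 62.58.115.0/28 -> H2 at depth 28
  add 80.43.110.25/32 -> H1 at depth 32
  add 85.180.0.0/16 -> H2 at depth 16
  add 62.58.0.0/16 -> H1 at depth 16
  del 80.43.110.25/32 (clear depth 32)
  add 52.32.0.0/12 -> H2 at depth 12
  Q 62.58.115.0: descend 0011111000111010011100110000 ; hops seen [H2,H1,H2] ; pick H2
  add 80.0.0.0/8 -> H1 at depth 8
  Q 52.32.125.102: descend 0011010000100 ; hops seen [H2,H2] ; pick H2
  add 62.48.0.0/12 -> H1 at depth 12
  del 0.0.0.0/0 (clear depth 0)
  add 52.36.185.240/28 -> H1 at depth 28
  del 62.48.0.0/12 (clear depth 12)
  Q 80.0.0.0: descend 0101000000 ; hops seen [H1] ; pick H1
  Q 62.58.2.92: descend 00111110001110100 ; hops seen [H1] ; pick H1
  add 0.0.0.0/1 -> H0 at depth 1
  Q 80.13.157.9: descend 0101000000 ; hops seen [H0,H1] ; pick H1
  add 52.36.185.240/28 -> H2 at depth 28
  add 62.0.0.0/8 -> H2 at depth 8

== LOOKUPS ==
["H2","H2","H2","H1","H1","H1"]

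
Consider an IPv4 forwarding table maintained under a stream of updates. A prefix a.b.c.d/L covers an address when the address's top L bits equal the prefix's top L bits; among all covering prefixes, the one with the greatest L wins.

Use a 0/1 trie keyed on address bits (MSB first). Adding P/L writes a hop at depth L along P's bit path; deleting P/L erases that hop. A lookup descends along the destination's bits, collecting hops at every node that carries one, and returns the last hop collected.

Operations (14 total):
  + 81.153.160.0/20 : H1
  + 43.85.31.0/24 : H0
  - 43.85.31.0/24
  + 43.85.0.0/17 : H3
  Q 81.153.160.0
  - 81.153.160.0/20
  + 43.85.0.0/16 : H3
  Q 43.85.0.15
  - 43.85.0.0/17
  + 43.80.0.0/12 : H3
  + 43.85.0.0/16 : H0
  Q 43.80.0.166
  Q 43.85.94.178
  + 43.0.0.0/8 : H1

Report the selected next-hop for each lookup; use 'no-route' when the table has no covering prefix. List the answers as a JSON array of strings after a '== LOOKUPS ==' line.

Process each operation:
  + 81.153.160.0/20 (H1) depth=20
  + 43.85.31.0/24 (H0) depth=24
  del 43.85.31.0/24 (clear depth 24)
  + 43.85.0.0/17 (H3) depth=17
  ? 81.153.160.0  path d0:-→d1:-→d2:-→d3:-→d4:-→d5:-→d6:-→d7:-→d8:-→d9:-→d10:-→d11:-→d12:-→d13:-→d14:-→d15:-→d16:-→d17:-→d18:-→d19:-→d20:H1  best=H1
  del 81.153.160.0/20 (clear depth 20)
  + 43.85.0.0/16 (H3) depth=16
  ? 43.85.0.15  path d0:-→d1:-→d2:-→d3:-→d4:-→d5:-→d6:-→d7:-→d8:-→d9:-→d10:-→d11:-→d12:-→d13:-→d14:-→d15:-→d16:H3→d17:H3→d18:-→d19:-  best=H3
  del 43.85.0.0/17 (clear depth 17)
  + 43.80.0.0/12 (H3) depth=12
  + 43.85.0.0/16 (H0) depth=16
  ? 43.80.0.166  path d0:-→d1:-→d2:-→d3:-→d4:-→d5:-→d6:-→d7:-→d8:-→d9:-→d10:-→d11:-→d12:H3→d13:-  best=H3
  ? 43.85.94.178  path d0:-→d1:-→d2:-→d3:-→d4:-→d5:-→d6:-→d7:-→d8:-→d9:-→d10:-→d11:-→d12:H3→d13:-→d14:-→d15:-→d16:H0→d17:-  best=H0
  + 43.0.0.0/8 (H1) depth=8

== LOOKUPS ==
["H1","H3","H3","H0"]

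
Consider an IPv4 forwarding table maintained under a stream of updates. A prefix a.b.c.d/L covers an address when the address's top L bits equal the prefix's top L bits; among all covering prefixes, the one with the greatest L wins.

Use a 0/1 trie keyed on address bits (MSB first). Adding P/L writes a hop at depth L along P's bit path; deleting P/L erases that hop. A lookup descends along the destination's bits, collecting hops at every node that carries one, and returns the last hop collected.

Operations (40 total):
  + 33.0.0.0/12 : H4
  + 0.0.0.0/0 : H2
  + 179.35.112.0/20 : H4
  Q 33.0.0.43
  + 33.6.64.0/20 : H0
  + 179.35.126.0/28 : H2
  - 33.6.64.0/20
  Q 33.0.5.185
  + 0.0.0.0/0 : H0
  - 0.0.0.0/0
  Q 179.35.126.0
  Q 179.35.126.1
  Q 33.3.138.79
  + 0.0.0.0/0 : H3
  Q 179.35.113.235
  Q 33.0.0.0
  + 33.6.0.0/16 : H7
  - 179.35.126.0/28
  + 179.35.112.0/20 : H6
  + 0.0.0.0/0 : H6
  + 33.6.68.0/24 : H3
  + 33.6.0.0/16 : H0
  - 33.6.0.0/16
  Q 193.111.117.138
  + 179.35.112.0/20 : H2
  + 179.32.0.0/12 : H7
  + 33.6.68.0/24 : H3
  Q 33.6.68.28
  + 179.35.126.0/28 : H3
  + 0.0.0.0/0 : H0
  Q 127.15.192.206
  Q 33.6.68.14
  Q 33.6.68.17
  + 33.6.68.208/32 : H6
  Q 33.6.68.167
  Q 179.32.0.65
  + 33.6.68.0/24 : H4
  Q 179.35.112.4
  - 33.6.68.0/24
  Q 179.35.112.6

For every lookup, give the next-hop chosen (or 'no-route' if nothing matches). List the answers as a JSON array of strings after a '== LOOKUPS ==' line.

Process each operation:
  + 33.0.0.0/12 (H4) depth=12
  + 0.0.0.0/0 (H2) depth=0
  + 179.35.112.0/20 (H4) depth=20
  Q 33.0.0.43: descend 001000010000 ; hops seen [H2,H4] ; pick H4
  + 33.6.64.0/20 (H0) depth=20
  + 179.35.126.0/28 (H2) depth=28
  del 33.6.64.0/20 (clear depth 20)
  Q 33.0.5.185: descend 0010000100000 ; hops seen [H2,H4] ; pick H4
  + 0.0.0.0/0 (H0) depth=0
  del 0.0.0.0/0 (clear depth 0)
  Q 179.35.126.0: descend 1011001100100011011111100000 ; hops seen [H4,H2] ; pick H2
  Q 179.35.126.1: descend 1011001100100011011111100000 ; hops seen [H4,H2] ; pick H2
  Q 33.3.138.79: descend 0010000100000 ; hops seen [H4] ; pick H4
  + 0.0.0.0/0 (H3) depth=0
  Q 179.35.113.235: descend 10110011001000110111 ; hops seen [H3,H4] ; pick H4
  Q 33.0.0.0: descend 0010000100000 ; hops seen [H3,H4] ; pick H4
  + 33.6.0.0/16 (H7) depth=16
  del 179.35.126.0/28 (clear depth 28)
  + 179.35.112.0/20 (H6) depth=20
  + 0.0.0.0/0 (H6) depth=0
  + 33.6.68.0/24 (H3) depth=24
  + 33.6.0.0/16 (H0) depth=16
  del 33.6.0.0/16 (clear depth 16)
  Q 193.111.117.138: descend 1 ; hops seen [H6] ; pick H6
  + 179.35.112.0/20 (H2) depth=20
  + 179.32.0.0/12 (H7) depth=12
  + 33.6.68.0/24 (H3) depth=24
  Q 33.6.68.28: descend 001000010000011001000100 ; hops seen [H6,H4,H3] ; pick H3
  + 179.35.126.0/28 (H3) depth=28
  + 0.0.0.0/0 (H0) depth=0
  Q 127.15.192.206: descend 0 ; hops seen [H0] ; pick H0
  Q 33.6.68.14: descend 001000010000011001000100 ; hops seen [H0,H4,H3] ; pick H3
  Q 33.6.68.17: descend 001000010000011001000100 ; hops seen [H0,H4,H3] ; pick H3
  + 33.6.68.208/32 (H6) depth=32
  Q 33.6.68.167: descend 0010000100000110010001001 ; hops seen [H0,H4,H3] ; pick H3
  Q 179.32.0.65: descend 10110011001000 ; hops seen [H0,H7] ; pick H7
  + 33.6.68.0/24 (H4) depth=24
  Q 179.35.112.4: descend 10110011001000110111 ; hops seen [H0,H7,H2] ; pick H2
  del 33.6.68.0/24 (clear depth 24)
  Q 179.35.112.6: descend 10110011001000110111 ; hops seen [H0,H7,H2] ; pick H2

== LOOKUPS ==
["H4","H4","H2","H2","H4","H4","H4","H6","H3","H0","H3","H3","H3","H7","H2","H2"]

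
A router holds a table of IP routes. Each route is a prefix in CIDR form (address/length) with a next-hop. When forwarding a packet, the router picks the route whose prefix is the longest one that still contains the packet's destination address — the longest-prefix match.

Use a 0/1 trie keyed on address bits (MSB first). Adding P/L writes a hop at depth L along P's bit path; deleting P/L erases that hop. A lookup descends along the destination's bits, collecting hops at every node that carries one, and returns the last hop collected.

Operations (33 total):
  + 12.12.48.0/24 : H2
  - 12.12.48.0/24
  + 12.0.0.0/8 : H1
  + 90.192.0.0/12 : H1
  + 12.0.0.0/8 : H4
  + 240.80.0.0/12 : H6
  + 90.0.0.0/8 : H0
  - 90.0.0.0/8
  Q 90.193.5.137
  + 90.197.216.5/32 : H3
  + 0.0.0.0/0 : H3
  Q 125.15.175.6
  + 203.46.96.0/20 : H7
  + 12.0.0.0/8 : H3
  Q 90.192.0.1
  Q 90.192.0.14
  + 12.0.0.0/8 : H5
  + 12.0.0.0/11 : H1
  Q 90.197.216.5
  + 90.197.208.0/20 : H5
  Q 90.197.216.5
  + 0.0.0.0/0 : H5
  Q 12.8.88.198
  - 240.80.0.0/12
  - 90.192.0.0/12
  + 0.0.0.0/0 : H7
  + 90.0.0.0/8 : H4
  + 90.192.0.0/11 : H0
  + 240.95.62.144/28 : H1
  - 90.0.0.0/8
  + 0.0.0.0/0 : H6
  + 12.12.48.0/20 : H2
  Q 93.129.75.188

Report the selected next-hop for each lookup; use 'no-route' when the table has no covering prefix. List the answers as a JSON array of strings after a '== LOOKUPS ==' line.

Apply in order:
  add 12.12.48.0/24 -> H2 at depth 24
  - 12.12.48.0/24 clear@24
  add 12.0.0.0/8 -> H1 at depth 8
  add 90.192.0.0/12 -> H1 at depth 12
  add 12.0.0.0/8 -> H4 at depth 8
  add 240.80.0.0/12 -> H6 at depth 12
  add 90.0.0.0/8 -> H0 at depth 8
  - 90.0.0.0/8 clear@8
  Q 90.193.5.137: descend 010110101100 ; hops seen [H1] ; pick H1
  add 90.197.216.5/32 -> H3 at depth 32
  add 0.0.0.0/0 -> H3 at depth 0
  Q 125.15.175.6: descend 01 ; hops seen [H3] ; pick H3
  add 203.46.96.0/20 -> H7 at depth 20
  add 12.0.0.0/8 -> H3 at depth 8
  Q 90.192.0.1: descend 0101101011000 ; hops seen [H3,H1] ; pick H1
  Q 90.192.0.14: descend 0101101011000 ; hops seen [H3,H1] ; pick H1
  add 12.0.0.0/8 -> H5 at depth 8
  add 12.0.0.0/11 -> H1 at depth 11
  Q 90.197.216.5: descend 01011010110001011101100000000101 ; hops seen [H3,H1,H3] ; pick H3
  add 90.197.208.0/20 -> H5 at depth 20
  Q 90.197.216.5: descend 01011010110001011101100000000101 ; hops seen [H3,H1,H5,H3] ; pick H3
  add 0.0.0.0/0 -> H5 at depth 0
  Q 12.8.88.198: descend 0000110000001 ; hops seen [H5,H5,H1] ; pick H1
  - 240.80.0.0/12 clear@12
  - 90.192.0.0/12 clear@12
  add 0.0.0.0/0 -> H7 at depth 0
  add 90.0.0.0/8 -> H4 at depth 8
  add 90.192.0.0/11 -> H0 at depth 11
  add 240.95.62.144/28 -> H1 at depth 28
  - 90.0.0.0/8 clear@8
  add 0.0.0.0/0 -> H6 at depth 0
  add 12.12.48.0/20 -> H2 at depth 20
  Q 93.129.75.188: descend 01011 ; hops seen [H6] ; pick H6

== LOOKUPS ==
["H1","H3","H1","H1","H3","H3","H1","H6"]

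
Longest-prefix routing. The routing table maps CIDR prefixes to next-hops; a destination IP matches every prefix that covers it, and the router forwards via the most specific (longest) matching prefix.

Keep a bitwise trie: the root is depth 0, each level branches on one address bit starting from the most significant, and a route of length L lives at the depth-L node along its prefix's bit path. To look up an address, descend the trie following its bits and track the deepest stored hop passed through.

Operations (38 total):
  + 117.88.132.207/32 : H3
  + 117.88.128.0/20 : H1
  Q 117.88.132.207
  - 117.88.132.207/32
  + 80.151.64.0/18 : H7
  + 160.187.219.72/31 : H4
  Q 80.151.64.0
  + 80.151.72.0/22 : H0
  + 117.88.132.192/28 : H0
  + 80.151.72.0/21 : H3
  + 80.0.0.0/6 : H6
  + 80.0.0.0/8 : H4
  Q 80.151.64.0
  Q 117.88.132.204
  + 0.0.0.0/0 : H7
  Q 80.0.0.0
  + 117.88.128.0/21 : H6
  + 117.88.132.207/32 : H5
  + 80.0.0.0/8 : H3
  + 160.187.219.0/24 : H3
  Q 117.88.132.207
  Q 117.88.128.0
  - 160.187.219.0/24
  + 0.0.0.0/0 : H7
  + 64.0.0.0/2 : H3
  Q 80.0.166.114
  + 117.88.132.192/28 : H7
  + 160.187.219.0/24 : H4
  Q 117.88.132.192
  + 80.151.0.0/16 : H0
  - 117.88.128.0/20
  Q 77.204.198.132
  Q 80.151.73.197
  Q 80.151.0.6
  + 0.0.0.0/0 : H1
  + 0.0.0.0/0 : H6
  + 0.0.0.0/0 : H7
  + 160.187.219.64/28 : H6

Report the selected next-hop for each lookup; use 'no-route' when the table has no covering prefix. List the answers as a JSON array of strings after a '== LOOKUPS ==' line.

Process each operation:
  + 117.88.132.207/32 (H3) depth=32
  + 117.88.128.0/20 (H1) depth=20
  Q 117.88.132.207: descend 01110101010110001000010011001111 ; hops seen [H1,H3] ; pick H3
  - 117.88.132.207/32 clear@32
  + 80.151.64.0/18 (H7) depth=18
  + 160.187.219.72/31 (H4) depth=31
  Q 80.151.64.0: descend 010100001001011101 ; hops seen [H7] ; pick H7
  + 80.151.72.0/22 (H0) depth=22
  + 117.88.132.192/28 (H0) depth=28
  + 80.151.72.0/21 (H3) depth=21
  + 80.0.0.0/6 (H6) depth=6
  + 80.0.0.0/8 (H4) depth=8
  Q 80.151.64.0: descend 01010000100101110100 ; hops seen [H6,H4,H7] ; pick H7
  Q 117.88.132.204: descend 011101010101100010000100110011 ; hops seen [H1,H0] ; pick H0
  + 0.0.0.0/0 (H7) depth=0
  Q 80.0.0.0: descend 01010000 ; hops seen [H7,H6,H4] ; pick H4
  + 117.88.128.0/21 (H6) depth=21
  + 117.88.132.207/32 (H5) depth=32
  + 80.0.0.0/8 (H3) depth=8
  + 160.187.219.0/24 (H3) depth=24
  Q 117.88.132.207: descend 01110101010110001000010011001111 ; hops seen [H7,H1,H6,H0,H5] ; pick H5
  Q 117.88.128.0: descend 011101010101100010000 ; hops seen [H7,H1,H6] ; pick H6
  - 160.187.219.0/24 clear@24
  + 0.0.0.0/0 (H7) depth=0
  + 64.0.0.0/2 (H3) depth=2
  Q 80.0.166.114: descend 01010000 ; hops seen [H7,H3,H6,H3] ; pick H3
  + 117.88.132.192/28 (H7) depth=28
  + 160.187.219.0/24 (H4) depth=24
  Q 117.88.132.192: descend 0111010101011000100001001100 ; hops seen [H7,H3,H1,H6,H7] ; pick H7
  + 80.151.0.0/16 (H0) depth=16
  - 117.88.128.0/20 clear@20
  Q 77.204.198.132: descend 010 ; hops seen [H7,H3] ; pick H3
  Q 80.151.73.197: descend 0101000010010111010010 ; hops seen [H7,H3,H6,H3,H0,H7,H3,H0] ; pick H0
  Q 80.151.0.6: descend 01010000100101110 ; hops seen [H7,H3,H6,H3,H0] ; pick H0
  + 0.0.0.0/0 (H1) depth=0
  + 0.0.0.0/0 (H6) depth=0
  + 0.0.0.0/0 (H7) depth=0
  + 160.187.219.64/28 (H6) depth=28

== LOOKUPS ==
["H3","H7","H7","H0","H4","H5","H6","H3","H7","H3","H0","H0"]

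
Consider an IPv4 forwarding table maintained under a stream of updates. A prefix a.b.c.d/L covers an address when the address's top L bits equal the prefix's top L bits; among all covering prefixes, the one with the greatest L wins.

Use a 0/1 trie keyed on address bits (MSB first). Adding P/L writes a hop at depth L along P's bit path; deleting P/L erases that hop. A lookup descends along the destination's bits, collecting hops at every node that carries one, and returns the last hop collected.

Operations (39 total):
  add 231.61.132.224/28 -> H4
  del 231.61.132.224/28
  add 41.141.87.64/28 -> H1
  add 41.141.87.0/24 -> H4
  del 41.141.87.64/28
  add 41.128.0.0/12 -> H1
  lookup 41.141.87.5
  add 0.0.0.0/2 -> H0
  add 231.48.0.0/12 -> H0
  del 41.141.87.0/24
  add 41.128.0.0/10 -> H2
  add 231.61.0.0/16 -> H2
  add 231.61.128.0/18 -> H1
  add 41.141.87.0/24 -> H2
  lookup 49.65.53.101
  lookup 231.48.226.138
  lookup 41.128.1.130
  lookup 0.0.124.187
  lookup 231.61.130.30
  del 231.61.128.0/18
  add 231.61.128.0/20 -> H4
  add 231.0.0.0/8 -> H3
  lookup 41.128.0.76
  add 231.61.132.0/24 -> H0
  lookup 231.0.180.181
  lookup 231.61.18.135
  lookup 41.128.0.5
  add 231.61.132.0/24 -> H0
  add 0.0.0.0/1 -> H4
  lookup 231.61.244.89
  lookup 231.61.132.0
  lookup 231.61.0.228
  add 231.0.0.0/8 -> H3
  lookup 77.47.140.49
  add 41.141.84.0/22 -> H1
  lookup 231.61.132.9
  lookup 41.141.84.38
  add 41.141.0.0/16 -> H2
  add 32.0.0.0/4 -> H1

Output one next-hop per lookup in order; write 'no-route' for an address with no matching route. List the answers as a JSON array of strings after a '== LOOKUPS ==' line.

Process each operation:
  + 231.61.132.224/28 (H4) depth=28
  - 231.61.132.224/28 clear@28
  + 41.141.87.64/28 (H1) depth=28
  + 41.141.87.0/24 (H4) depth=24
  - 41.141.87.64/28 clear@28
  + 41.128.0.0/12 (H1) depth=12
  lookup 41.141.87.5: bits 0010100110001101010101110 walk d0:-→d1:-→d2:-→d3:-→d4:-→d5:-→d6:-→d7:-→d8:-→d9:-→d10:-→d11:-→d12:H1→d13:-→d14:-→d15:-→d16:-→d17:-→d18:-→d19:-→d20:-→d21:-→d22:-→d23:-→d24:H4→d25:- -> H4
  + 0.0.0.0/2 (H0) depth=2
  + 231.48.0.0/12 (H0) depth=12
  - 41.141.87.0/24 clear@24
  + 41.128.0.0/10 (H2) depth=10
  + 231.61.0.0/16 (H2) depth=16
  + 231.61.128.0/18 (H1) depth=18
  + 41.141.87.0/24 (H2) depth=24
  lookup 49.65.53.101: bits 001 walk d0:-→d1:-→d2:H0→d3:- -> H0
  lookup 231.48.226.138: bits 111001110011 walk d0:-→d1:-→d2:-→d3:-→d4:-→d5:-→d6:-→d7:-→d8:-→d9:-→d10:-→d11:-→d12:H0 -> H0
  lookup 41.128.1.130: bits 001010011000 walk d0:-→d1:-→d2:H0→d3:-→d4:-→d5:-→d6:-→d7:-→d8:-→d9:-→d10:H2→d11:-→d12:H1 -> H1
  lookup 0.0.124.187: bits 00 walk d0:-→d1:-→d2:H0 -> H0
  lookup 231.61.130.30: bits 111001110011110110000 walk d0:-→d1:-→d2:-→d3:-→d4:-→d5:-→d6:-→d7:-→d8:-→d9:-→d10:-→d11:-→d12:H0→d13:-→d14:-→d15:-→d16:H2→d17:-→d18:H1→d19:-→d20:-→d21:- -> H1
  - 231.61.128.0/18 clear@18
  + 231.61.128.0/20 (H4) depth=20
  + 231.0.0.0/8 (H3) depth=8
  lookup 41.128.0.76: bits 001010011000 walk d0:-→d1:-→d2:H0→d3:-→d4:-→d5:-→d6:-→d7:-→d8:-→d9:-→d10:H2→d11:-→d12:H1 -> H1
  + 231.61.132.0/24 (H0) depth=24
  lookup 231.0.180.181: bits 1110011100 walk d0:-→d1:-→d2:-→d3:-→d4:-→d5:-→d6:-→d7:-→d8:H3→d9:-→d10:- -> H3
  lookup 231.61.18.135: bits 1110011100111101 walk d0:-→d1:-→d2:-→d3:-→d4:-→d5:-→d6:-→d7:-→d8:H3→d9:-→d10:-→d11:-→d12:H0→d13:-→d14:-→d15:-→d16:H2 -> H2
  lookup 41.128.0.5: bits 001010011000 walk d0:-→d1:-→d2:H0→d3:-→d4:-→d5:-→d6:-→d7:-→d8:-→d9:-→d10:H2→d11:-→d12:H1 -> H1
  + 231.61.132.0/24 (H0) depth=24
  + 0.0.0.0/1 (H4) depth=1
  lookup 231.61.244.89: bits 11100111001111011 walk d0:-→d1:-→d2:-→d3:-→d4:-→d5:-→d6:-→d7:-→d8:H3→d9:-→d10:-→d11:-→d12:H0→d13:-→d14:-→d15:-→d16:H2→d17:- -> H2
  lookup 231.61.132.0: bits 111001110011110110000100 walk d0:-→d1:-→d2:-→d3:-→d4:-→d5:-→d6:-→d7:-→d8:H3→d9:-→d10:-→d11:-→d12:H0→d13:-→d14:-→d15:-→d16:H2→d17:-→d18:-→d19:-→d20:H4→d21:-→d22:-→d23:-→d24:H0 -> H0
  lookup 231.61.0.228: bits 1110011100111101 walk d0:-→d1:-→d2:-→d3:-→d4:-→d5:-→d6:-→d7:-→d8:H3→d9:-→d10:-→d11:-→d12:H0→d13:-→d14:-→d15:-→d16:H2 -> H2
  + 231.0.0.0/8 (H3) depth=8
  lookup 77.47.140.49: bits 0 walk d0:-→d1:H4 -> H4
  + 41.141.84.0/22 (H1) depth=22
  lookup 231.61.132.9: bits 111001110011110110000100 walk d0:-→d1:-→d2:-→d3:-→d4:-→d5:-→d6:-→d7:-→d8:H3→d9:-→d10:-→d11:-→d12:H0→d13:-→d14:-→d15:-→d16:H2→d17:-→d18:-→d19:-→d20:H4→d21:-→d22:-→d23:-→d24:H0 -> H0
  lookup 41.141.84.38: bits 0010100110001101010101 walk d0:-→d1:H4→d2:H0→d3:-→d4:-→d5:-→d6:-→d7:-→d8:-→d9:-→d10:H2→d11:-→d12:H1→d13:-→d14:-→d15:-→d16:-→d17:-→d18:-→d19:-→d20:-→d21:-→d22:H1 -> H1
  + 41.141.0.0/16 (H2) depth=16
  + 32.0.0.0/4 (H1) depth=4

== LOOKUPS ==
["H4","H0","H0","H1","H0","H1","H1","H3","H2","H1","H2","H0","H2","H4","H0","H1"]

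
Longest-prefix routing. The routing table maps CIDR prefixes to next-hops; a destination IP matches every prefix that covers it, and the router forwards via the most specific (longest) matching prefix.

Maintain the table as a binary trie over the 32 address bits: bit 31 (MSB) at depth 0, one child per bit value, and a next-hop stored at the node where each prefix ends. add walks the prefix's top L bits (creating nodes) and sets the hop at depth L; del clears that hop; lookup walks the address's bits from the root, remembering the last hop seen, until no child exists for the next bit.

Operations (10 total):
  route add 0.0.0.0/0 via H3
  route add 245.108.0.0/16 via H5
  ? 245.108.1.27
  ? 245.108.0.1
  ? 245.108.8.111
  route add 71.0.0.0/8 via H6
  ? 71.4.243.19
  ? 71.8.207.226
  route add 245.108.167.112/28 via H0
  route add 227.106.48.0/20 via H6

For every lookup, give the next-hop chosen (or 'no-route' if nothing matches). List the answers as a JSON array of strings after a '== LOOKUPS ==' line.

Trace:
  + 0.0.0.0/0 (H3) depth=0
  + 245.108.0.0/16 (H5) depth=16
  Q 245.108.1.27: descend 1111010101101100 ; hops seen [H3,H5] ; pick H5
  Q 245.108.0.1: descend 1111010101101100 ; hops seen [H3,H5] ; pick H5
  Q 245.108.8.111: descend 1111010101101100 ; hops seen [H3,H5] ; pick H5
  + 71.0.0.0/8 (H6) depth=8
  Q 71.4.243.19: descend 01000111 ; hops seen [H3,H6] ; pick H6
  Q 71.8.207.226: descend 01000111 ; hops seen [H3,H6] ; pick H6
  + 245.108.167.112/28 (H0) depth=28
  + 227.106.48.0/20 (H6) depth=20

== LOOKUPS ==
["H5","H5","H5","H6","H6"]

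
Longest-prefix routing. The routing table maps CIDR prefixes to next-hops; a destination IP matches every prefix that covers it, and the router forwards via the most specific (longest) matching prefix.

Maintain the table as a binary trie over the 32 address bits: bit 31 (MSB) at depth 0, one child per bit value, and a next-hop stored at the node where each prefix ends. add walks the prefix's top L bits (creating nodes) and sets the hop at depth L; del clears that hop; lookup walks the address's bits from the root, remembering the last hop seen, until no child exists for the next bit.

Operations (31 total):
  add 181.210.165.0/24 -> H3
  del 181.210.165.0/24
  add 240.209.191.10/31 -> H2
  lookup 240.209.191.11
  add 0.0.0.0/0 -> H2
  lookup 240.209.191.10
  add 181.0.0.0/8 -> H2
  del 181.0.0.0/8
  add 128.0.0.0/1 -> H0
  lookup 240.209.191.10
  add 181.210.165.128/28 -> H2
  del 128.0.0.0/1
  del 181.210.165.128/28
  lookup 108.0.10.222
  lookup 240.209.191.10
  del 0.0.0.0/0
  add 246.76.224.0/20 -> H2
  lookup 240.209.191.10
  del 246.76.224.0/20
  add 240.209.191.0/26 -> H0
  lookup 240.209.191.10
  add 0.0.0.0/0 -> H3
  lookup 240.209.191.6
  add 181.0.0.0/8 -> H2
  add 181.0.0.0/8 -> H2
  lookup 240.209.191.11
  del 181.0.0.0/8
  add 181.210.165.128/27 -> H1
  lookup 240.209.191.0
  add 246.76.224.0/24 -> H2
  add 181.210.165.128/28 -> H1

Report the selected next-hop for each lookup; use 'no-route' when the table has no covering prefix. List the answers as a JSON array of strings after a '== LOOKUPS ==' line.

Apply in order:
  add 181.210.165.0/24 -> H3 at depth 24
  del 181.210.165.0/24 (clear depth 24)
  add 240.209.191.10/31 -> H2 at depth 31
  Q 240.209.191.11: descend 1111000011010001101111110000101 ; hops seen [H2] ; pick H2
  add 0.0.0.0/0 -> H2 at depth 0
  Q 240.209.191.10: descend 1111000011010001101111110000101 ; hops seen [H2,H2] ; pick H2
  add 181.0.0.0/8 -> H2 at depth 8
  del 181.0.0.0/8 (clear depth 8)
  add 128.0.0.0/1 -> H0 at depth 1
  Q 240.209.191.10: descend 1111000011010001101111110000101 ; hops seen [H2,H0,H2] ; pick H2
  add 181.210.165.128/28 -> H2 at depth 28
  del 128.0.0.0/1 (clear depth 1)
  del 181.210.165.128/28 (clear depth 28)
  Q 108.0.10.222: descend ε ; hops seen [H2] ; pick H2
  Q 240.209.191.10: descend 1111000011010001101111110000101 ; hops seen [H2,H2] ; pick H2
  del 0.0.0.0/0 (clear depth 0)
  add 246.76.224.0/20 -> H2 at depth 20
  Q 240.209.191.10: descend 1111000011010001101111110000101 ; hops seen [H2] ; pick H2
  del 246.76.224.0/20 (clear depth 20)
  add 240.209.191.0/26 -> H0 at depth 26
  Q 240.209.191.10: descend 1111000011010001101111110000101 ; hops seen [H0,H2] ; pick H2
  add 0.0.0.0/0 -> H3 at depth 0
  Q 240.209.191.6: descend 1111000011010001101111110000 ; hops seen [H3,H0] ; pick H0
  add 181.0.0.0/8 -> H2 at depth 8
  add 181.0.0.0/8 -> H2 at depth 8
  Q 240.209.191.11: descend 1111000011010001101111110000101 ; hops seen [H3,H0,H2] ; pick H2
  del 181.0.0.0/8 (clear depth 8)
  add 181.210.165.128/27 -> H1 at depth 27
  Q 240.209.191.0: descend 1111000011010001101111110000 ; hops seen [H3,H0] ; pick H0
  add 246.76.224.0/24 -> H2 at depth 24
  add 181.210.165.128/28 -> H1 at depth 28

== LOOKUPS ==
["H2","H2","H2","H2","H2","H2","H2","H0","H2","H0"]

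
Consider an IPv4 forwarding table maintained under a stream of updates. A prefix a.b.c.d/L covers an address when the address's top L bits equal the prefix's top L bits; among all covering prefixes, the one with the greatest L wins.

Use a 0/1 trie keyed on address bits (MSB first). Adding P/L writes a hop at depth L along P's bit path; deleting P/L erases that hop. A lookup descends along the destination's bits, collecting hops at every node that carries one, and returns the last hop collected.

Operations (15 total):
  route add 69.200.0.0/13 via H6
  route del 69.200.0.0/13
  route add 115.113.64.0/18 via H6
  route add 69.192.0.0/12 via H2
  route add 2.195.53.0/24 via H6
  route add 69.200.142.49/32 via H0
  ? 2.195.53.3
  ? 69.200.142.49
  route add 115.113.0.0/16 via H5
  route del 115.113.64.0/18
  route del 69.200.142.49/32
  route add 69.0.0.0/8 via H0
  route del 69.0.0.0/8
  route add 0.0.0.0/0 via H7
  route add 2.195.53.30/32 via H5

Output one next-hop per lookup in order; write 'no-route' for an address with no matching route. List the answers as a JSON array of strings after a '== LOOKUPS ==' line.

Apply in order:
  add 69.200.0.0/13 -> H6 at depth 13
  del 69.200.0.0/13 (clear depth 13)
  add 115.113.64.0/18 -> H6 at depth 18
  add 69.192.0.0/12 -> H2 at depth 12
  add 2.195.53.0/24 -> H6 at depth 24
  add 69.200.142.49/32 -> H0 at depth 32
  Q 2.195.53.3: descend 000000101100001100110101 ; hops seen [H6] ; pick H6
  Q 69.200.142.49: descend 01000101110010001000111000110001 ; hops seen [H2,H0] ; pick H0
  add 115.113.0.0/16 -> H5 at depth 16
  del 115.113.64.0/18 (clear depth 18)
  del 69.200.142.49/32 (clear depth 32)
  add 69.0.0.0/8 -> H0 at depth 8
  del 69.0.0.0/8 (clear depth 8)
  add 0.0.0.0/0 -> H7 at depth 0
  add 2.195.53.30/32 -> H5 at depth 32

== LOOKUPS ==
["H6","H0"]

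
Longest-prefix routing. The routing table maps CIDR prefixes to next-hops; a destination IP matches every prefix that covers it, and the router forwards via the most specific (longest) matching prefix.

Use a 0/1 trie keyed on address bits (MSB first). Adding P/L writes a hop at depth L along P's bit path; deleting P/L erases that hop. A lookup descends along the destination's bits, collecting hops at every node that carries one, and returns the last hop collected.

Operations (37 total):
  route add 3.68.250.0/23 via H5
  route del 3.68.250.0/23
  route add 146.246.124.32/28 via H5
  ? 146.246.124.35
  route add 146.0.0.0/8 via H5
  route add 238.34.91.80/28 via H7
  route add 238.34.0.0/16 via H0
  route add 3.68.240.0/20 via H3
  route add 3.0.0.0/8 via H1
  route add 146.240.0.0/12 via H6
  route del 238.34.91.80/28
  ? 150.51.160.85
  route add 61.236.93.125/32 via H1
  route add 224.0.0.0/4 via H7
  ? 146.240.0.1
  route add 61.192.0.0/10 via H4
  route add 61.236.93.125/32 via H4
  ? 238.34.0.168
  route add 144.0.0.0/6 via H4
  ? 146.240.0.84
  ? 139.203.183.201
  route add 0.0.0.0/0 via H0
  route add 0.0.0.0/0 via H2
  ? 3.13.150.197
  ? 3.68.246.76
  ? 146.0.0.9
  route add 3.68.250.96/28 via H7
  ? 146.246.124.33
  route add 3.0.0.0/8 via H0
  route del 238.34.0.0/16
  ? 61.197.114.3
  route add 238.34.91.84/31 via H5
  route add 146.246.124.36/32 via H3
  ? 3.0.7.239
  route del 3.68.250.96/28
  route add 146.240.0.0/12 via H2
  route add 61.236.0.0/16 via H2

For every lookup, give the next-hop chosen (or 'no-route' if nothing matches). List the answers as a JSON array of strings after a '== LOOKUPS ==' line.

Trace:
  add 3.68.250.0/23 -> H5 at depth 23
  del 3.68.250.0/23 (clear depth 23)
  add 146.246.124.32/28 -> H5 at depth 28
  ? 146.246.124.35  path d0:-→d1:-→d2:-→d3:-→d4:-→d5:-→d6:-→d7:-→d8:-→d9:-→d10:-→d11:-→d12:-→d13:-→d14:-→d15:-→d16:-→d17:-→d18:-→d19:-→d20:-→d21:-→d22:-→d23:-→d24:-→d25:-→d26:-→d27:-→d28:H5  best=H5
  add 146.0.0.0/8 -> H5 at depth 8
  add 238.34.91.80/28 -> H7 at depth 28
  add 238.34.0.0/16 -> H0 at depth 16
  add 3.68.240.0/20 -> H3 at depth 20
  add 3.0.0.0/8 -> H1 at depth 8
  add 146.240.0.0/12 -> H6 at depth 12
  del 238.34.91.80/28 (clear depth 28)
  ? 150.51.160.85  path d0:-→d1:-→d2:-→d3:-→d4:-→d5:-  best=no-route
  add 61.236.93.125/32 -> H1 at depth 32
  add 224.0.0.0/4 -> H7 at depth 4
  ? 146.240.0.1  path d0:-→d1:-→d2:-→d3:-→d4:-→d5:-→d6:-→d7:-→d8:H5→d9:-→d10:-→d11:-→d12:H6→d13:-  best=H6
  add 61.192.0.0/10 -> H4 at depth 10
  add 61.236.93.125/32 -> H4 at depth 32
  ? 238.34.0.168  path d0:-→d1:-→d2:-→d3:-→d4:H7→d5:-→d6:-→d7:-→d8:-→d9:-→d10:-→d11:-→d12:-→d13:-→d14:-→d15:-→d16:H0→d17:-  best=H0
  add 144.0.0.0/6 -> H4 at depth 6
  ? 146.240.0.84  path d0:-→d1:-→d2:-→d3:-→d4:-→d5:-→d6:H4→d7:-→d8:H5→d9:-→d10:-→d11:-→d12:H6→d13:-  best=H6
  ? 139.203.183.201  path d0:-→d1:-→d2:-→d3:-  best=no-route
  add 0.0.0.0/0 -> H0 at depth 0
  add 0.0.0.0/0 -> H2 at depth 0
  ? 3.13.150.197  path d0:H2→d1:-→d2:-→d3:-→d4:-→d5:-→d6:-→d7:-→d8:H1→d9:-  best=H1
  ? 3.68.246.76  path d0:H2→d1:-→d2:-→d3:-→d4:-→d5:-→d6:-→d7:-→d8:H1→d9:-→d10:-→d11:-→d12:-→d13:-→d14:-→d15:-→d16:-→d17:-→d18:-→d19:-→d20:H3  best=H3
  ? 146.0.0.9  path d0:H2→d1:-→d2:-→d3:-→d4:-→d5:-→d6:H4→d7:-→d8:H5  best=H5
  add 3.68.250.96/28 -> H7 at depth 28
  ? 146.246.124.33  path d0:H2→d1:-→d2:-→d3:-→d4:-→d5:-→d6:H4→d7:-→d8:H5→d9:-→d10:-→d11:-→d12:H6→d13:-→d14:-→d15:-→d16:-→d17:-→d18:-→d19:-→d20:-→d21:-→d22:-→d23:-→d24:-→d25:-→d26:-→d27:-→d28:H5  best=H5
  add 3.0.0.0/8 -> H0 at depth 8
  del 238.34.0.0/16 (clear depth 16)
  ? 61.197.114.3  path d0:H2→d1:-→d2:-→d3:-→d4:-→d5:-→d6:-→d7:-→d8:-→d9:-→d10:H4  best=H4
  add 238.34.91.84/31 -> H5 at depth 31
  add 146.246.124.36/32 -> H3 at depth 32
  ? 3.0.7.239  path d0:H2→d1:-→d2:-→d3:-→d4:-→d5:-→d6:-→d7:-→d8:H0→d9:-  best=H0
  del 3.68.250.96/28 (clear depth 28)
  add 146.240.0.0/12 -> H2 at depth 12
  add 61.236.0.0/16 -> H2 at depth 16

== LOOKUPS ==
["H5","no-route","H6","H0","H6","no-route","H1","H3","H5","H5","H4","H0"]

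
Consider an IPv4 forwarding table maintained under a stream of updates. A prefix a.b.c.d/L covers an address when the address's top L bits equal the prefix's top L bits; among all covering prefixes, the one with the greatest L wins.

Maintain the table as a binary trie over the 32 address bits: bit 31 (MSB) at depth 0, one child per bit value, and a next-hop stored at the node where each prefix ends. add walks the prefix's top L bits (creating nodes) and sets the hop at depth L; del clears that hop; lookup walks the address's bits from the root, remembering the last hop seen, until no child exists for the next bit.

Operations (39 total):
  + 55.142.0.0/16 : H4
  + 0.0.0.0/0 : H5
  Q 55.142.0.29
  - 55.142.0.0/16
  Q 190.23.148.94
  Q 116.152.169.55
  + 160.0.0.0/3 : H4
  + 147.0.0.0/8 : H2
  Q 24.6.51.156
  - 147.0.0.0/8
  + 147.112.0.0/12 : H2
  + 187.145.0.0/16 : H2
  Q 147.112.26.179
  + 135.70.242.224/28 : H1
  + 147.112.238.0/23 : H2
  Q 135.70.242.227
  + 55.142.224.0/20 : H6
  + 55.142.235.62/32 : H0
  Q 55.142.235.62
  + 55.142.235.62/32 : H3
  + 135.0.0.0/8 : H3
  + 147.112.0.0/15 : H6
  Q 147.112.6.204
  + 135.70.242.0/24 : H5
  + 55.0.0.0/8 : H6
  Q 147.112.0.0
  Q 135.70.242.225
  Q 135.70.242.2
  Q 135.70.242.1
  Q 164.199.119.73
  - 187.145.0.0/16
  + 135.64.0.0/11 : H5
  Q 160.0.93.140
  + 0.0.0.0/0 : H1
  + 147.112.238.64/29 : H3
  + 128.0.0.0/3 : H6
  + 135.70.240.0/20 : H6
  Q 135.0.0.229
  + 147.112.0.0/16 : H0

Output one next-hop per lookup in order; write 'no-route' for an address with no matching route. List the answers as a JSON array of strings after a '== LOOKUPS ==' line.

Apply in order:
  add 55.142.0.0/16 -> H4 at depth 16
  add 0.0.0.0/0 -> H5 at depth 0
  lookup 55.142.0.29: bits 0011011110001110 walk d0:H5→d1:-→d2:-→d3:-→d4:-→d5:-→d6:-→d7:-→d8:-→d9:-→d10:-→d11:-→d12:-→d13:-→d14:-→d15:-→d16:H4 -> H4
  - 55.142.0.0/16 clear@16
  lookup 190.23.148.94: bits ε walk d0:H5 -> H5
  lookup 116.152.169.55: bits 0 walk d0:H5→d1:- -> H5
  add 160.0.0.0/3 -> H4 at depth 3
  add 147.0.0.0/8 -> H2 at depth 8
  lookup 24.6.51.156: bits 00 walk d0:H5→d1:-→d2:- -> H5
  - 147.0.0.0/8 clear@8
  add 147.112.0.0/12 -> H2 at depth 12
  add 187.145.0.0/16 -> H2 at depth 16
  lookup 147.112.26.179: bits 100100110111 walk d0:H5→d1:-→d2:-→d3:-→d4:-→d5:-→d6:-→d7:-→d8:-→d9:-→d10:-→d11:-→d12:H2 -> H2
  add 135.70.242.224/28 -> H1 at depth 28
  add 147.112.238.0/23 -> H2 at depth 23
  lookup 135.70.242.227: bits 1000011101000110111100101110 walk d0:H5→d1:-→d2:-→d3:-→d4:-→d5:-→d6:-→d7:-→d8:-→d9:-→d10:-→d11:-→d12:-→d13:-→d14:-→d15:-→d16:-→d17:-→d18:-→d19:-→d20:-→d21:-→d22:-→d23:-→d24:-→d25:-→d26:-→d27:-→d28:H1 -> H1
  add 55.142.224.0/20 -> H6 at depth 20
  add 55.142.235.62/32 -> H0 at depth 32
  lookup 55.142.235.62: bits 00110111100011101110101100111110 walk d0:H5→d1:-→d2:-→d3:-→d4:-→d5:-→d6:-→d7:-→d8:-→d9:-→d10:-→d11:-→d12:-→d13:-→d14:-→d15:-→d16:-→d17:-→d18:-→d19:-→d20:H6→d21:-→d22:-→d23:-→d24:-→d25:-→d26:-→d27:-→d28:-→d29:-→d30:-→d31:-→d32:H0 -> H0
  add 55.142.235.62/32 -> H3 at depth 32
  add 135.0.0.0/8 -> H3 at depth 8
  add 147.112.0.0/15 -> H6 at depth 15
  lookup 147.112.6.204: bits 1001001101110000 walk d0:H5→d1:-→d2:-→d3:-→d4:-→d5:-→d6:-→d7:-→d8:-→d9:-→d10:-→d11:-→d12:H2→d13:-→d14:-→d15:H6→d16:- -> H6
  add 135.70.242.0/24 -> H5 at depth 24
  add 55.0.0.0/8 -> H6 at depth 8
  lookup 147.112.0.0: bits 1001001101110000 walk d0:H5→d1:-→d2:-→d3:-→d4:-→d5:-→d6:-→d7:-→d8:-→d9:-→d10:-→d11:-→d12:H2→d13:-→d14:-→d15:H6→d16:- -> H6
  lookup 135.70.242.225: bits 1000011101000110111100101110 walk d0:H5→d1:-→d2:-→d3:-→d4:-→d5:-→d6:-→d7:-→d8:H3→d9:-→d10:-→d11:-→d12:-→d13:-→d14:-→d15:-→d16:-→d17:-→d18:-→d19:-→d20:-→d21:-→d22:-→d23:-→d24:H5→d25:-→d26:-→d27:-→d28:H1 -> H1
  lookup 135.70.242.2: bits 100001110100011011110010 walk d0:H5→d1:-→d2:-→d3:-→d4:-→d5:-→d6:-→d7:-→d8:H3→d9:-→d10:-→d11:-→d12:-→d13:-→d14:-→d15:-→d16:-→d17:-→d18:-→d19:-→d20:-→d21:-→d22:-→d23:-→d24:H5 -> H5
  lookup 135.70.242.1: bits 100001110100011011110010 walk d0:H5→d1:-→d2:-→d3:-→d4:-→d5:-→d6:-→d7:-→d8:H3→d9:-→d10:-→d11:-→d12:-→d13:-→d14:-→d15:-→d16:-→d17:-→d18:-→d19:-→d20:-→d21:-→d22:-→d23:-→d24:H5 -> H5
  lookup 164.199.119.73: bits 101 walk d0:H5→d1:-→d2:-→d3:H4 -> H4
  - 187.145.0.0/16 clear@16
  add 135.64.0.0/11 -> H5 at depth 11
  lookup 160.0.93.140: bits 101 walk d0:H5→d1:-→d2:-→d3:H4 -> H4
  add 0.0.0.0/0 -> H1 at depth 0
  add 147.112.238.64/29 -> H3 at depth 29
  add 128.0.0.0/3 -> H6 at depth 3
  add 135.70.240.0/20 -> H6 at depth 20
  lookup 135.0.0.229: bits 100001110 walk d0:H1→d1:-→d2:-→d3:H6→d4:-→d5:-→d6:-→d7:-→d8:H3→d9:- -> H3
  add 147.112.0.0/16 -> H0 at depth 16

== LOOKUPS ==
["H4","H5","H5","H5","H2","H1","H0","H6","H6","H1","H5","H5","H4","H4","H3"]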